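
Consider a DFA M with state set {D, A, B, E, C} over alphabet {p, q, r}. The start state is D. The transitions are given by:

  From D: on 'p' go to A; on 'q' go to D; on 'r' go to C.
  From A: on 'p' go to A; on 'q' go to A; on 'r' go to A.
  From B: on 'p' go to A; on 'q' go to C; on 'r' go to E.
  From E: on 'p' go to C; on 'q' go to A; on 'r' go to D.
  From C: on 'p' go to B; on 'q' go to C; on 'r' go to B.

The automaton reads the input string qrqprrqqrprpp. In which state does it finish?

D → D → C → C → B → E → D → D → D → C → B → E → C → B

B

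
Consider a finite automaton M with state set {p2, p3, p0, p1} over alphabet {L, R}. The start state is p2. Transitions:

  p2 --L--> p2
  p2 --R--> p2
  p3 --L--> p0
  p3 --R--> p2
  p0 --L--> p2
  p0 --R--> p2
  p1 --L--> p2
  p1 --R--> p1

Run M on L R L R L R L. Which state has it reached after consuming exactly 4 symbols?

p2

Trace: p2 -L-> p2 -R-> p2 -L-> p2 -R-> p2
After 4 symbols: p2.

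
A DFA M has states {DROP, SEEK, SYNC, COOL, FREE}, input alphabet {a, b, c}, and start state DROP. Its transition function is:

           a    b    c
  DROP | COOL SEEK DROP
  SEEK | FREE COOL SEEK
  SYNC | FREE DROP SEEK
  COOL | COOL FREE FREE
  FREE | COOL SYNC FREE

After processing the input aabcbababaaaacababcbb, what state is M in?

DROP

start at DROP
read 'a': DROP → COOL
read 'a': COOL → COOL
read 'b': COOL → FREE
read 'c': FREE → FREE
read 'b': FREE → SYNC
read 'a': SYNC → FREE
read 'b': FREE → SYNC
read 'a': SYNC → FREE
read 'b': FREE → SYNC
read 'a': SYNC → FREE
read 'a': FREE → COOL
read 'a': COOL → COOL
read 'a': COOL → COOL
read 'c': COOL → FREE
read 'a': FREE → COOL
read 'b': COOL → FREE
read 'a': FREE → COOL
read 'b': COOL → FREE
read 'c': FREE → FREE
read 'b': FREE → SYNC
read 'b': SYNC → DROP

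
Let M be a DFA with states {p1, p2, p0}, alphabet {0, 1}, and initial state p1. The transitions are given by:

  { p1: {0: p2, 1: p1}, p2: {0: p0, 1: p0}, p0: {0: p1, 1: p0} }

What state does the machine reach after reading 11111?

p1 → p1 → p1 → p1 → p1 → p1

p1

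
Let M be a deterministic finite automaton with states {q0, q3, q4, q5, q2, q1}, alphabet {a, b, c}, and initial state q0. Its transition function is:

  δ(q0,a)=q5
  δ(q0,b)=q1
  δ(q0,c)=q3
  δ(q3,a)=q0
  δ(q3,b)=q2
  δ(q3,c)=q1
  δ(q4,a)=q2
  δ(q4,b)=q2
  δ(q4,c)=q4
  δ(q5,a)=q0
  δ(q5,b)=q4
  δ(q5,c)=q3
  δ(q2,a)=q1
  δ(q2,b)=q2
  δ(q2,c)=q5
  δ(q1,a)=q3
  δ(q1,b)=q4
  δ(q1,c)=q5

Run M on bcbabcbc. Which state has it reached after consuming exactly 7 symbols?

start at q0
read 'b': q0 → q1
read 'c': q1 → q5
read 'b': q5 → q4
read 'a': q4 → q2
read 'b': q2 → q2
read 'c': q2 → q5
read 'b': q5 → q4
After 7 symbols: q4.

q4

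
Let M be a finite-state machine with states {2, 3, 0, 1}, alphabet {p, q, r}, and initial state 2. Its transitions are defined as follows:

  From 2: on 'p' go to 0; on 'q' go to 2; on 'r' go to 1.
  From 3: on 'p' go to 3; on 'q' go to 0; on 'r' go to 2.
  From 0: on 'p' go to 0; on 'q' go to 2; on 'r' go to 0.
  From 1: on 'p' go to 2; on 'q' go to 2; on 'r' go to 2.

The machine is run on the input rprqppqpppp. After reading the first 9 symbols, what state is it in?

2 → 1 → 2 → 1 → 2 → 0 → 0 → 2 → 0 → 0
After 9 symbols: 0.

0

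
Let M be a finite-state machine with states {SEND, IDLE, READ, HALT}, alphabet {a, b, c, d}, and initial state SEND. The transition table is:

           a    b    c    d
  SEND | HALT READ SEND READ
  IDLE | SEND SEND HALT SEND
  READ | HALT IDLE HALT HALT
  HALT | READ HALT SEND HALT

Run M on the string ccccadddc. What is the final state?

SEND

start at SEND
read 'c': SEND → SEND
read 'c': SEND → SEND
read 'c': SEND → SEND
read 'c': SEND → SEND
read 'a': SEND → HALT
read 'd': HALT → HALT
read 'd': HALT → HALT
read 'd': HALT → HALT
read 'c': HALT → SEND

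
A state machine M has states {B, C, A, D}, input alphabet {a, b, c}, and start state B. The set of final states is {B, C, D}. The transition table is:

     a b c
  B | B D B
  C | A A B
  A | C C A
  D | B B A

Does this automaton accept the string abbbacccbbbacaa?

Yes

B → B → D → B → D → B → B → B → B → D → B → D → B → B → B → B
End state B is accepting.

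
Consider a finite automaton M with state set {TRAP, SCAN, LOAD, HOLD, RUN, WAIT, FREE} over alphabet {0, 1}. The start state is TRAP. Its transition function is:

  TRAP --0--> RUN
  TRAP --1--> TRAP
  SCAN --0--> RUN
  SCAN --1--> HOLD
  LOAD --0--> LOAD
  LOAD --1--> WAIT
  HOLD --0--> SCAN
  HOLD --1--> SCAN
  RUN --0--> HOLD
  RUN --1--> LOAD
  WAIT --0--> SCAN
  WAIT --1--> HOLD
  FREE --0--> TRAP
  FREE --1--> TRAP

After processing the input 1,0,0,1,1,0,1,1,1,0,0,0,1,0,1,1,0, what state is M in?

Trace: TRAP -1-> TRAP -0-> RUN -0-> HOLD -1-> SCAN -1-> HOLD -0-> SCAN -1-> HOLD -1-> SCAN -1-> HOLD -0-> SCAN -0-> RUN -0-> HOLD -1-> SCAN -0-> RUN -1-> LOAD -1-> WAIT -0-> SCAN

SCAN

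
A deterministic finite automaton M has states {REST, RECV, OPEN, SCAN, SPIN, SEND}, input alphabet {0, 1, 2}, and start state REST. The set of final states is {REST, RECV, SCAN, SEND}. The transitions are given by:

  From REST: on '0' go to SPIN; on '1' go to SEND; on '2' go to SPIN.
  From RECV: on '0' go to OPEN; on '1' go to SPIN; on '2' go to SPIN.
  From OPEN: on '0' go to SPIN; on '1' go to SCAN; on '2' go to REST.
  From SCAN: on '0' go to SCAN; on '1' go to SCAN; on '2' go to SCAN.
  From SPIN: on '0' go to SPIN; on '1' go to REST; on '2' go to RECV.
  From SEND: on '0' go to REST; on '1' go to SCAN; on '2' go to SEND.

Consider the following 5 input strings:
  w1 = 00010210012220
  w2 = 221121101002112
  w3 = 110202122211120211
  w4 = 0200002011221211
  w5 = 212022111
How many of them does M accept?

w1:
  start at REST
  read '0': REST → SPIN
  read '0': SPIN → SPIN
  read '0': SPIN → SPIN
  read '1': SPIN → REST
  read '0': REST → SPIN
  read '2': SPIN → RECV
  read '1': RECV → SPIN
  read '0': SPIN → SPIN
  read '0': SPIN → SPIN
  read '1': SPIN → REST
  read '2': REST → SPIN
  read '2': SPIN → RECV
  read '2': RECV → SPIN
  read '0': SPIN → SPIN
  end SPIN, rejected
w2:
  start at REST
  read '2': REST → SPIN
  read '2': SPIN → RECV
  read '1': RECV → SPIN
  read '1': SPIN → REST
  read '2': REST → SPIN
  read '1': SPIN → REST
  read '1': REST → SEND
  read '0': SEND → REST
  read '1': REST → SEND
  read '0': SEND → REST
  read '0': REST → SPIN
  read '2': SPIN → RECV
  read '1': RECV → SPIN
  read '1': SPIN → REST
  read '2': REST → SPIN
  end SPIN, rejected
w3:
  start at REST
  read '1': REST → SEND
  read '1': SEND → SCAN
  read '0': SCAN → SCAN
  read '2': SCAN → SCAN
  read '0': SCAN → SCAN
  read '2': SCAN → SCAN
  read '1': SCAN → SCAN
  read '2': SCAN → SCAN
  read '2': SCAN → SCAN
  read '2': SCAN → SCAN
  read '1': SCAN → SCAN
  read '1': SCAN → SCAN
  read '1': SCAN → SCAN
  read '2': SCAN → SCAN
  read '0': SCAN → SCAN
  read '2': SCAN → SCAN
  read '1': SCAN → SCAN
  read '1': SCAN → SCAN
  end SCAN, accepted
w4:
  start at REST
  read '0': REST → SPIN
  read '2': SPIN → RECV
  read '0': RECV → OPEN
  read '0': OPEN → SPIN
  read '0': SPIN → SPIN
  read '0': SPIN → SPIN
  read '2': SPIN → RECV
  read '0': RECV → OPEN
  read '1': OPEN → SCAN
  read '1': SCAN → SCAN
  read '2': SCAN → SCAN
  read '2': SCAN → SCAN
  read '1': SCAN → SCAN
  read '2': SCAN → SCAN
  read '1': SCAN → SCAN
  read '1': SCAN → SCAN
  end SCAN, accepted
w5:
  start at REST
  read '2': REST → SPIN
  read '1': SPIN → REST
  read '2': REST → SPIN
  read '0': SPIN → SPIN
  read '2': SPIN → RECV
  read '2': RECV → SPIN
  read '1': SPIN → REST
  read '1': REST → SEND
  read '1': SEND → SCAN
  end SCAN, accepted

3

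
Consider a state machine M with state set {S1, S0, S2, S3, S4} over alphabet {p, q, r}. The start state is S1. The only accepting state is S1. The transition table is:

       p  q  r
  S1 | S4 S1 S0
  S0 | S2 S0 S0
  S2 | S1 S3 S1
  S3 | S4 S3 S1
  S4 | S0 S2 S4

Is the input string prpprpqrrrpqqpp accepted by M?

start at S1
read 'p': S1 → S4
read 'r': S4 → S4
read 'p': S4 → S0
read 'p': S0 → S2
read 'r': S2 → S1
read 'p': S1 → S4
read 'q': S4 → S2
read 'r': S2 → S1
read 'r': S1 → S0
read 'r': S0 → S0
read 'p': S0 → S2
read 'q': S2 → S3
read 'q': S3 → S3
read 'p': S3 → S4
read 'p': S4 → S0
End state S0 is not accepting.

No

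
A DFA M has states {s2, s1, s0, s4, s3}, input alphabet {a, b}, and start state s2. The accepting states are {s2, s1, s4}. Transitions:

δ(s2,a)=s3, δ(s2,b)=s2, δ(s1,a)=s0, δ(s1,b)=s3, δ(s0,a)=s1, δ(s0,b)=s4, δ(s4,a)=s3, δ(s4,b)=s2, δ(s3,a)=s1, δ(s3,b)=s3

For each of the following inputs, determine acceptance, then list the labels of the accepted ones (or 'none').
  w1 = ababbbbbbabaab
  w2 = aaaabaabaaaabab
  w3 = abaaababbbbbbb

w1

w1: s2 → s3 → s3 → s1 → s3 → s3 → s3 → s3 → s3 → s3 → s1 → s3 → s1 → s0 → s4  → end s4, accepted
w2: s2 → s3 → s1 → s0 → s1 → s3 → s1 → s0 → s4 → s3 → s1 → s0 → s1 → s3 → s1 → s3  → end s3, rejected
w3: s2 → s3 → s3 → s1 → s0 → s1 → s3 → s1 → s3 → s3 → s3 → s3 → s3 → s3 → s3  → end s3, rejected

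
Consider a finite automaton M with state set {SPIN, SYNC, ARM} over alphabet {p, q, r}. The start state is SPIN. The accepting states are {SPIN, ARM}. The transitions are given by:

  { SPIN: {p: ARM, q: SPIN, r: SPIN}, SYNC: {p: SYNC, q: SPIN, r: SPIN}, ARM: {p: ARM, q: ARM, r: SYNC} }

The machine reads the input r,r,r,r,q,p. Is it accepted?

SPIN → SPIN → SPIN → SPIN → SPIN → SPIN → ARM
End state ARM is accepting.

Yes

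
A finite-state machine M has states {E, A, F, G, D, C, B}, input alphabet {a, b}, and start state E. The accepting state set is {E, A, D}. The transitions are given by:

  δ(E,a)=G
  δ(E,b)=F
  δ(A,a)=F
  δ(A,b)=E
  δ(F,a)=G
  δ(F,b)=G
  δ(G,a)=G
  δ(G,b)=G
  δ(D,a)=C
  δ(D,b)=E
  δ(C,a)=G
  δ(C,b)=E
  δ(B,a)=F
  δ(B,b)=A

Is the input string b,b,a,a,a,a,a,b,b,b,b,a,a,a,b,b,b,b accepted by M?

No

Trace: E -b-> F -b-> G -a-> G -a-> G -a-> G -a-> G -a-> G -b-> G -b-> G -b-> G -b-> G -a-> G -a-> G -a-> G -b-> G -b-> G -b-> G -b-> G
End state G is not accepting.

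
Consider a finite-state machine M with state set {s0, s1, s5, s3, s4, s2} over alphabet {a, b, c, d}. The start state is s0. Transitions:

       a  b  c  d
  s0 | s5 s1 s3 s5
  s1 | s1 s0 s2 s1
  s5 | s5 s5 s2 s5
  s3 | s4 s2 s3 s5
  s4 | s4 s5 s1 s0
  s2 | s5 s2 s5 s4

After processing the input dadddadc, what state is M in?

s2

start at s0
read 'd': s0 → s5
read 'a': s5 → s5
read 'd': s5 → s5
read 'd': s5 → s5
read 'd': s5 → s5
read 'a': s5 → s5
read 'd': s5 → s5
read 'c': s5 → s2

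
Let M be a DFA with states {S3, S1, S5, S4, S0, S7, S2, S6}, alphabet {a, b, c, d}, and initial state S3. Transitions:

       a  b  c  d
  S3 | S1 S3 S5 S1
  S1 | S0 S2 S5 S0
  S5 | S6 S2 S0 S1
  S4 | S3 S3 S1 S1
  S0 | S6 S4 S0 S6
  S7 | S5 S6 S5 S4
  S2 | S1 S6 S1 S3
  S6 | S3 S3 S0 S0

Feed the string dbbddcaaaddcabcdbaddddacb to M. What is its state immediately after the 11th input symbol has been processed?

S6

S3 → S1 → S2 → S6 → S0 → S6 → S0 → S6 → S3 → S1 → S0 → S6
After 11 symbols: S6.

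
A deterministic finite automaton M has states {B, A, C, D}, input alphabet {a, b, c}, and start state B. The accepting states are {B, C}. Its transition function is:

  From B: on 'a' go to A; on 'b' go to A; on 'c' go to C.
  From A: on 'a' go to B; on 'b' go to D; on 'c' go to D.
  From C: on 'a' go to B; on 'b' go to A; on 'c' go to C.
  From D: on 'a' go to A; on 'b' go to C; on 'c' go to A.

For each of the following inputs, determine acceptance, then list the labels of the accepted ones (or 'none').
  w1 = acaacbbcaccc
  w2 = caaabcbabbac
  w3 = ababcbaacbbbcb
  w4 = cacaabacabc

w1

w1: B → A → D → A → B → C → A → D → A → B → C → C → C  → end C, accepted
w2: B → C → B → A → B → A → D → C → B → A → D → A → D  → end D, rejected
w3: B → A → D → A → D → A → D → A → B → C → A → D → C → C → A  → end A, rejected
w4: B → C → B → C → B → A → D → A → D → A → D → A  → end A, rejected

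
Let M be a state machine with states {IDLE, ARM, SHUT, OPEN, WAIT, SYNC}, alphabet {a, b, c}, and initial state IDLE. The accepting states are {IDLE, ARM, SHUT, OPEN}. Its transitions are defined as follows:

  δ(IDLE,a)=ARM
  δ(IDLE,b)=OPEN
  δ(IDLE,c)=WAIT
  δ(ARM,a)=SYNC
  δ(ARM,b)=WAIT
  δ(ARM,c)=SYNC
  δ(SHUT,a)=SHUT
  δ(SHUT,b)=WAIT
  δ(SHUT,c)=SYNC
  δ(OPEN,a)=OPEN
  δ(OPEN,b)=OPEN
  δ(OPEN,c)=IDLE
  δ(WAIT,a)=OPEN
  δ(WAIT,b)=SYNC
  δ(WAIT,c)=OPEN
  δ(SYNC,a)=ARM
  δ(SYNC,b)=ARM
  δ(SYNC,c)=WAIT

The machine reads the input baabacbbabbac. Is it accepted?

IDLE → OPEN → OPEN → OPEN → OPEN → OPEN → IDLE → OPEN → OPEN → OPEN → OPEN → OPEN → OPEN → IDLE
End state IDLE is accepting.

Yes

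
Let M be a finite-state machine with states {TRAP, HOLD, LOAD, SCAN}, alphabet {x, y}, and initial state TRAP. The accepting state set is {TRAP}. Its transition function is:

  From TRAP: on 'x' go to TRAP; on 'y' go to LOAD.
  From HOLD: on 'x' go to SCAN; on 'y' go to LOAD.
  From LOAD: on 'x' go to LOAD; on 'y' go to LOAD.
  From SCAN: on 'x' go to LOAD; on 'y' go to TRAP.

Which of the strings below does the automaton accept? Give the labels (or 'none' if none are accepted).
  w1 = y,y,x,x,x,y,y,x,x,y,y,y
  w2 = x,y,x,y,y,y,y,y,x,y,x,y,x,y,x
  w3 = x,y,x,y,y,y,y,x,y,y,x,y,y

w1: Trace: TRAP -y-> LOAD -y-> LOAD -x-> LOAD -x-> LOAD -x-> LOAD -y-> LOAD -y-> LOAD -x-> LOAD -x-> LOAD -y-> LOAD -y-> LOAD -y-> LOAD  → end LOAD, rejected
w2: Trace: TRAP -x-> TRAP -y-> LOAD -x-> LOAD -y-> LOAD -y-> LOAD -y-> LOAD -y-> LOAD -y-> LOAD -x-> LOAD -y-> LOAD -x-> LOAD -y-> LOAD -x-> LOAD -y-> LOAD -x-> LOAD  → end LOAD, rejected
w3: Trace: TRAP -x-> TRAP -y-> LOAD -x-> LOAD -y-> LOAD -y-> LOAD -y-> LOAD -y-> LOAD -x-> LOAD -y-> LOAD -y-> LOAD -x-> LOAD -y-> LOAD -y-> LOAD  → end LOAD, rejected

none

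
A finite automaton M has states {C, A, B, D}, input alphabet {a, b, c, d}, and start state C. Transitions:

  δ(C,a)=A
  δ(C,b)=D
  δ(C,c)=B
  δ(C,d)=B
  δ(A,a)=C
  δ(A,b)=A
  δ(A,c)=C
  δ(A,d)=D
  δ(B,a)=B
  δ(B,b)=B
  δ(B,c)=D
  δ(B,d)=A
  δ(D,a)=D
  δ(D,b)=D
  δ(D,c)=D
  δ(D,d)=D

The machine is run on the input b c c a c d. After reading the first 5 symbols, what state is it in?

D

C → D → D → D → D → D
After 5 symbols: D.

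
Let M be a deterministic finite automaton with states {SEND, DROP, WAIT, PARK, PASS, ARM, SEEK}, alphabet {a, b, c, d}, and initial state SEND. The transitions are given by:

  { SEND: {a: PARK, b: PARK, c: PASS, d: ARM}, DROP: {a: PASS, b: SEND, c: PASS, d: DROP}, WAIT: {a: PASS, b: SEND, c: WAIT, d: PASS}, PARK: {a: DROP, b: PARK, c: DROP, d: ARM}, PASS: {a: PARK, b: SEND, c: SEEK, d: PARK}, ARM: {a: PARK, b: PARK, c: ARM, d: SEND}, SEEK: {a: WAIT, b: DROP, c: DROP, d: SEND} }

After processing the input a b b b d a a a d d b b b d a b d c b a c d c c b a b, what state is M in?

PARK

start at SEND
read 'a': SEND → PARK
read 'b': PARK → PARK
read 'b': PARK → PARK
read 'b': PARK → PARK
read 'd': PARK → ARM
read 'a': ARM → PARK
read 'a': PARK → DROP
read 'a': DROP → PASS
read 'd': PASS → PARK
read 'd': PARK → ARM
read 'b': ARM → PARK
read 'b': PARK → PARK
read 'b': PARK → PARK
read 'd': PARK → ARM
read 'a': ARM → PARK
read 'b': PARK → PARK
read 'd': PARK → ARM
read 'c': ARM → ARM
read 'b': ARM → PARK
read 'a': PARK → DROP
read 'c': DROP → PASS
read 'd': PASS → PARK
read 'c': PARK → DROP
read 'c': DROP → PASS
read 'b': PASS → SEND
read 'a': SEND → PARK
read 'b': PARK → PARK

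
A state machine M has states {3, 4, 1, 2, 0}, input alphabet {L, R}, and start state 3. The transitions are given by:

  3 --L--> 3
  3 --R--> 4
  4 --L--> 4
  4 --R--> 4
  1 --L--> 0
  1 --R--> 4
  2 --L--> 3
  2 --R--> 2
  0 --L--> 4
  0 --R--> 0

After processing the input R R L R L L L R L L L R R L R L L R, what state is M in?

4

Trace: 3 -R-> 4 -R-> 4 -L-> 4 -R-> 4 -L-> 4 -L-> 4 -L-> 4 -R-> 4 -L-> 4 -L-> 4 -L-> 4 -R-> 4 -R-> 4 -L-> 4 -R-> 4 -L-> 4 -L-> 4 -R-> 4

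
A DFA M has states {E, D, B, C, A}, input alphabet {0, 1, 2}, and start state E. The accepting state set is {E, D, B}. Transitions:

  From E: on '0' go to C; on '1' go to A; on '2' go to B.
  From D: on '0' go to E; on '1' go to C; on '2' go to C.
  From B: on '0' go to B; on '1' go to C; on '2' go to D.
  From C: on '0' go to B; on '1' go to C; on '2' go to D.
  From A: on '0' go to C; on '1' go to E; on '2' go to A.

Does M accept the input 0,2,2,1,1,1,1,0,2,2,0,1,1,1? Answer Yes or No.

E → C → D → C → C → C → C → C → B → D → C → B → C → C → C
End state C is not accepting.

No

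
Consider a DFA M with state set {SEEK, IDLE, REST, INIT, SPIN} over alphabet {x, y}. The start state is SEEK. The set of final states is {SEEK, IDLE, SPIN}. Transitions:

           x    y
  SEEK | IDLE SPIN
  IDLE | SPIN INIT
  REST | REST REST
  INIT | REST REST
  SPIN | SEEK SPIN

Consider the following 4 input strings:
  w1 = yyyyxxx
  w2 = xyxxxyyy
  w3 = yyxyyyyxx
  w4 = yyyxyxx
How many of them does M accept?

w1: SEEK → SPIN → SPIN → SPIN → SPIN → SEEK → IDLE → SPIN  → end SPIN, accepted
w2: SEEK → IDLE → INIT → REST → REST → REST → REST → REST → REST  → end REST, rejected
w3: SEEK → SPIN → SPIN → SEEK → SPIN → SPIN → SPIN → SPIN → SEEK → IDLE  → end IDLE, accepted
w4: SEEK → SPIN → SPIN → SPIN → SEEK → SPIN → SEEK → IDLE  → end IDLE, accepted

3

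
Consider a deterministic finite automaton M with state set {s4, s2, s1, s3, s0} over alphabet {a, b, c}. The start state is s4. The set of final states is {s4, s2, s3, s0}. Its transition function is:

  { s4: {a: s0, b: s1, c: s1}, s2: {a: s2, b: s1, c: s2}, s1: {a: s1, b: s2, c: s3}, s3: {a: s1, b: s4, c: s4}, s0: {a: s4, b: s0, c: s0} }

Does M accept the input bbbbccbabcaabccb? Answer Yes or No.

No

s4 → s1 → s2 → s1 → s2 → s2 → s2 → s1 → s1 → s2 → s2 → s2 → s2 → s1 → s3 → s4 → s1
End state s1 is not accepting.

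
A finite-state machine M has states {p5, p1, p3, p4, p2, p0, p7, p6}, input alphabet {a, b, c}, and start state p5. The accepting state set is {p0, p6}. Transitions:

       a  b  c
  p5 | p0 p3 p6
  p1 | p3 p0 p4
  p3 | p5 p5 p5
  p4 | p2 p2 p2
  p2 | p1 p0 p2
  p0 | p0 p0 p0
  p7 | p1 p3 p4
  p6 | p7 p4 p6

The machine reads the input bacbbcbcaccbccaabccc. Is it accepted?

p5 → p3 → p5 → p6 → p4 → p2 → p2 → p0 → p0 → p0 → p0 → p0 → p0 → p0 → p0 → p0 → p0 → p0 → p0 → p0 → p0
End state p0 is accepting.

Yes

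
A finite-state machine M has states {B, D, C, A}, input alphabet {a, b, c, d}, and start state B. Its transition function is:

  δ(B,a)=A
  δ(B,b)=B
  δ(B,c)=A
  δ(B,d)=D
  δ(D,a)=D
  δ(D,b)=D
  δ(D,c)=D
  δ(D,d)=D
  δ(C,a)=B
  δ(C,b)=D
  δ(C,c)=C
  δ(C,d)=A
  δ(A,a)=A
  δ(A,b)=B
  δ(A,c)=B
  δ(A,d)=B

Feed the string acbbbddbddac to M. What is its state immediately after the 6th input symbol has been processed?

D

Trace: B -a-> A -c-> B -b-> B -b-> B -b-> B -d-> D
After 6 symbols: D.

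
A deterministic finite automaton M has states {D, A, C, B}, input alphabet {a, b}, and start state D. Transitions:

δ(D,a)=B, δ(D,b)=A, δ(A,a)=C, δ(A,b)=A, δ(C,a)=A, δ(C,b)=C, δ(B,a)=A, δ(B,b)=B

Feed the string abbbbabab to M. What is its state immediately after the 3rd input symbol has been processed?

B

Trace: D -a-> B -b-> B -b-> B
After 3 symbols: B.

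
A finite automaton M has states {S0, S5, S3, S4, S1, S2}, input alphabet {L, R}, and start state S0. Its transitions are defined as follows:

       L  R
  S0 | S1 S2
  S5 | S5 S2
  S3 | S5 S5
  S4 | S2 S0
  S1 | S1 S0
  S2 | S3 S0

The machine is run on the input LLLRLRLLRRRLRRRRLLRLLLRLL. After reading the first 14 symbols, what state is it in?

start at S0
read 'L': S0 → S1
read 'L': S1 → S1
read 'L': S1 → S1
read 'R': S1 → S0
read 'L': S0 → S1
read 'R': S1 → S0
read 'L': S0 → S1
read 'L': S1 → S1
read 'R': S1 → S0
read 'R': S0 → S2
read 'R': S2 → S0
read 'L': S0 → S1
read 'R': S1 → S0
read 'R': S0 → S2
After 14 symbols: S2.

S2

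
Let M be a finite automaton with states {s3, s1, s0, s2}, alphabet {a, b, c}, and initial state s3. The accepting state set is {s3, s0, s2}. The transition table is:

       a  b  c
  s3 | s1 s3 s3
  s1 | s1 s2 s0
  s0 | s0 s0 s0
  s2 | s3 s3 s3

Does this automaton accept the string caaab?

Yes

start at s3
read 'c': s3 → s3
read 'a': s3 → s1
read 'a': s1 → s1
read 'a': s1 → s1
read 'b': s1 → s2
End state s2 is accepting.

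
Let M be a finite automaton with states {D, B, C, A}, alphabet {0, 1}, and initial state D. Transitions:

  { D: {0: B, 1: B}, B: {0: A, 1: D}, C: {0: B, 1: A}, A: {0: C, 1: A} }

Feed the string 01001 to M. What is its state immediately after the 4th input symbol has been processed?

A

D → B → D → B → A
After 4 symbols: A.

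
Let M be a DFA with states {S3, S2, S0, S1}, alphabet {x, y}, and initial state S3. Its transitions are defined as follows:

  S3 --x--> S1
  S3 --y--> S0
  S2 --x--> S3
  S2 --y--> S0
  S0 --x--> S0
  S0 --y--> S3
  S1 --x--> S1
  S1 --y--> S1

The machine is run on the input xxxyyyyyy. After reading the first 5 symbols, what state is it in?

start at S3
read 'x': S3 → S1
read 'x': S1 → S1
read 'x': S1 → S1
read 'y': S1 → S1
read 'y': S1 → S1
After 5 symbols: S1.

S1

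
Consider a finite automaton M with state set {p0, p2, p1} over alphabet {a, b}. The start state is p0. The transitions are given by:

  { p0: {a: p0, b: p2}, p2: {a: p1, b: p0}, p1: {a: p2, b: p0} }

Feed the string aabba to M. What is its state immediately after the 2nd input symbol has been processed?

p0

p0 → p0 → p0
After 2 symbols: p0.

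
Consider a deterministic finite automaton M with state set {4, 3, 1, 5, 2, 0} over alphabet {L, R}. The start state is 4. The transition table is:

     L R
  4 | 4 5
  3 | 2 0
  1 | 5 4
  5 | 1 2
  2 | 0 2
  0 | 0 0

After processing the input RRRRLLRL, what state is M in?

0

4 → 5 → 2 → 2 → 2 → 0 → 0 → 0 → 0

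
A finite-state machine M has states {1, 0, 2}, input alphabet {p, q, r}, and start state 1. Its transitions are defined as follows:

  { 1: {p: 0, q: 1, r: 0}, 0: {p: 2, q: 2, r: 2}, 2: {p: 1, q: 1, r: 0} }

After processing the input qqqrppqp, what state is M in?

0

1 → 1 → 1 → 1 → 0 → 2 → 1 → 1 → 0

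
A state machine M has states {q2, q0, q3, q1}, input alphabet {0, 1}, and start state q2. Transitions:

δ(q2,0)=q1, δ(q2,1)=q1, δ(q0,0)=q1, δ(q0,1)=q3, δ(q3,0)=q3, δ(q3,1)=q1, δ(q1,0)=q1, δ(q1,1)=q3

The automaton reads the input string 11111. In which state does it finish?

start at q2
read '1': q2 → q1
read '1': q1 → q3
read '1': q3 → q1
read '1': q1 → q3
read '1': q3 → q1

q1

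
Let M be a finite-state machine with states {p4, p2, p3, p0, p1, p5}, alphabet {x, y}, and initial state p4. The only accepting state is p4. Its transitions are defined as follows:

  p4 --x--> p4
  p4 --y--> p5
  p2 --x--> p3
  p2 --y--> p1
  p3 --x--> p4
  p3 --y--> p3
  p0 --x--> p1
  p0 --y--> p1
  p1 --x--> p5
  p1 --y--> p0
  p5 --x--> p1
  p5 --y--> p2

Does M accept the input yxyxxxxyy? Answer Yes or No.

No

start at p4
read 'y': p4 → p5
read 'x': p5 → p1
read 'y': p1 → p0
read 'x': p0 → p1
read 'x': p1 → p5
read 'x': p5 → p1
read 'x': p1 → p5
read 'y': p5 → p2
read 'y': p2 → p1
End state p1 is not accepting.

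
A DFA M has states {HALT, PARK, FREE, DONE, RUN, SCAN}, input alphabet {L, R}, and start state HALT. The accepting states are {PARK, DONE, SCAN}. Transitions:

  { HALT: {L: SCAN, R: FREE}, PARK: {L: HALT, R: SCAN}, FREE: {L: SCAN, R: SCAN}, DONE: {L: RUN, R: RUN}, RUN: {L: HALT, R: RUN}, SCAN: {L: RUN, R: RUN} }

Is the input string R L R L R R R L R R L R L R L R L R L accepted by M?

Yes

Trace: HALT -R-> FREE -L-> SCAN -R-> RUN -L-> HALT -R-> FREE -R-> SCAN -R-> RUN -L-> HALT -R-> FREE -R-> SCAN -L-> RUN -R-> RUN -L-> HALT -R-> FREE -L-> SCAN -R-> RUN -L-> HALT -R-> FREE -L-> SCAN
End state SCAN is accepting.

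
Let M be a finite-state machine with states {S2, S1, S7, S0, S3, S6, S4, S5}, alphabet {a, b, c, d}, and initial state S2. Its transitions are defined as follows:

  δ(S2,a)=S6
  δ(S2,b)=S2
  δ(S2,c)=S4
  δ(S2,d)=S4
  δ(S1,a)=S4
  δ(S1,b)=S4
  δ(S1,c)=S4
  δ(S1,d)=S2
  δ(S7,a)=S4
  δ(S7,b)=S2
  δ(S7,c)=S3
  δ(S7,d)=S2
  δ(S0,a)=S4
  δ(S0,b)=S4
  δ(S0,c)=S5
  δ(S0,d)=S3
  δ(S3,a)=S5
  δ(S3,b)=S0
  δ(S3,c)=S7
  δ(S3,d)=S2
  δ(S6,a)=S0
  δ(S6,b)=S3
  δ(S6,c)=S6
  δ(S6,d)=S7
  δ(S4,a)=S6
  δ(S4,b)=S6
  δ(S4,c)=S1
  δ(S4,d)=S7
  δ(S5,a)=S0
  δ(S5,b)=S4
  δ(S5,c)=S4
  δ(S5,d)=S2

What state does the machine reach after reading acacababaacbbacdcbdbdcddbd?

S7

start at S2
read 'a': S2 → S6
read 'c': S6 → S6
read 'a': S6 → S0
read 'c': S0 → S5
read 'a': S5 → S0
read 'b': S0 → S4
read 'a': S4 → S6
read 'b': S6 → S3
read 'a': S3 → S5
read 'a': S5 → S0
read 'c': S0 → S5
read 'b': S5 → S4
read 'b': S4 → S6
read 'a': S6 → S0
read 'c': S0 → S5
read 'd': S5 → S2
read 'c': S2 → S4
read 'b': S4 → S6
read 'd': S6 → S7
read 'b': S7 → S2
read 'd': S2 → S4
read 'c': S4 → S1
read 'd': S1 → S2
read 'd': S2 → S4
read 'b': S4 → S6
read 'd': S6 → S7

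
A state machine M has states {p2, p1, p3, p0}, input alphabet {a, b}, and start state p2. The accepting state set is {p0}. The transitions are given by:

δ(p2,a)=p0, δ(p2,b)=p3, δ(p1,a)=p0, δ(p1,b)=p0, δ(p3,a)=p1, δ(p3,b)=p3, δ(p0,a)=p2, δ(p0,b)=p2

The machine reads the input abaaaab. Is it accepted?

No

p2 → p0 → p2 → p0 → p2 → p0 → p2 → p3
End state p3 is not accepting.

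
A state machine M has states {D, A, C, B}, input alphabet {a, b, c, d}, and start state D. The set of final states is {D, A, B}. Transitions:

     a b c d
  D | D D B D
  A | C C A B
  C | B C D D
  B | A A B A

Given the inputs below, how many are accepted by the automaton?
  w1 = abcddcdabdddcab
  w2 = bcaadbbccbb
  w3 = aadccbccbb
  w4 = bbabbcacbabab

0

w1: D → D → D → B → A → B → B → A → C → C → D → D → D → B → A → C  → end C, rejected
w2: D → D → B → A → C → D → D → D → B → B → A → C  → end C, rejected
w3: D → D → D → D → B → B → A → A → A → C → C  → end C, rejected
w4: D → D → D → D → D → D → B → A → A → C → B → A → C → C  → end C, rejected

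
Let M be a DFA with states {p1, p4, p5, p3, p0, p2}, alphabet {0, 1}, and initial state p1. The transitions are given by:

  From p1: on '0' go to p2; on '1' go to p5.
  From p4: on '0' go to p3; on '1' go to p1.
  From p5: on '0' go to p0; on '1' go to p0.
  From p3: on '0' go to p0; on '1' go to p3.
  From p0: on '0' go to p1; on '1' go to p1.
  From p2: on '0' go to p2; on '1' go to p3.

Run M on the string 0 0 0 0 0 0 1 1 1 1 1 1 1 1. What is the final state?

p1 → p2 → p2 → p2 → p2 → p2 → p2 → p3 → p3 → p3 → p3 → p3 → p3 → p3 → p3

p3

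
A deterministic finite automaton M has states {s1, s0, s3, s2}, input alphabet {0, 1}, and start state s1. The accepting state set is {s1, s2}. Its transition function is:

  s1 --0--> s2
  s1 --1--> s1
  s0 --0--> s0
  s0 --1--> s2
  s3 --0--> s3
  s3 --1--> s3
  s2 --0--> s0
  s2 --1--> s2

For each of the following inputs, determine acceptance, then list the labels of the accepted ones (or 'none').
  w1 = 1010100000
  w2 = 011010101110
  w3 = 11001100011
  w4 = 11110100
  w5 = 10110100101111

w3, w5

w1: Trace: s1 -1-> s1 -0-> s2 -1-> s2 -0-> s0 -1-> s2 -0-> s0 -0-> s0 -0-> s0 -0-> s0 -0-> s0  → end s0, rejected
w2: Trace: s1 -0-> s2 -1-> s2 -1-> s2 -0-> s0 -1-> s2 -0-> s0 -1-> s2 -0-> s0 -1-> s2 -1-> s2 -1-> s2 -0-> s0  → end s0, rejected
w3: Trace: s1 -1-> s1 -1-> s1 -0-> s2 -0-> s0 -1-> s2 -1-> s2 -0-> s0 -0-> s0 -0-> s0 -1-> s2 -1-> s2  → end s2, accepted
w4: Trace: s1 -1-> s1 -1-> s1 -1-> s1 -1-> s1 -0-> s2 -1-> s2 -0-> s0 -0-> s0  → end s0, rejected
w5: Trace: s1 -1-> s1 -0-> s2 -1-> s2 -1-> s2 -0-> s0 -1-> s2 -0-> s0 -0-> s0 -1-> s2 -0-> s0 -1-> s2 -1-> s2 -1-> s2 -1-> s2  → end s2, accepted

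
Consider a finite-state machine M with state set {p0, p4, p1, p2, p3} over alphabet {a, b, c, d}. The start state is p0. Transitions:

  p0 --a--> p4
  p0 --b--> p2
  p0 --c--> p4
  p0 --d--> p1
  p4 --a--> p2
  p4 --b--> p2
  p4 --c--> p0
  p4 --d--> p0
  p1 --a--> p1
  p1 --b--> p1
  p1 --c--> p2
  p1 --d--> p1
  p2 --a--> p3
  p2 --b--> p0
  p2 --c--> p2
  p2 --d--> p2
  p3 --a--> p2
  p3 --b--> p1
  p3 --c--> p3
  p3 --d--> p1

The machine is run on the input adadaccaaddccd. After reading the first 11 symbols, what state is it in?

p1

p0 → p4 → p0 → p4 → p0 → p4 → p0 → p4 → p2 → p3 → p1 → p1
After 11 symbols: p1.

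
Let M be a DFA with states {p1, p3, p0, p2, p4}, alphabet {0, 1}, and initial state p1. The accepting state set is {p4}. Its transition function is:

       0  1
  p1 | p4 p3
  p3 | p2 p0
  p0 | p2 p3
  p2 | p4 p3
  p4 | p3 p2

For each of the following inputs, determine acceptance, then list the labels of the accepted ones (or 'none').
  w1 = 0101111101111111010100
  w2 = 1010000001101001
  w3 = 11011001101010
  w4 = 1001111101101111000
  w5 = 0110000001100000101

w1

w1: Trace: p1 -0-> p4 -1-> p2 -0-> p4 -1-> p2 -1-> p3 -1-> p0 -1-> p3 -1-> p0 -0-> p2 -1-> p3 -1-> p0 -1-> p3 -1-> p0 -1-> p3 -1-> p0 -1-> p3 -0-> p2 -1-> p3 -0-> p2 -1-> p3 -0-> p2 -0-> p4  → end p4, accepted
w2: Trace: p1 -1-> p3 -0-> p2 -1-> p3 -0-> p2 -0-> p4 -0-> p3 -0-> p2 -0-> p4 -0-> p3 -1-> p0 -1-> p3 -0-> p2 -1-> p3 -0-> p2 -0-> p4 -1-> p2  → end p2, rejected
w3: Trace: p1 -1-> p3 -1-> p0 -0-> p2 -1-> p3 -1-> p0 -0-> p2 -0-> p4 -1-> p2 -1-> p3 -0-> p2 -1-> p3 -0-> p2 -1-> p3 -0-> p2  → end p2, rejected
w4: Trace: p1 -1-> p3 -0-> p2 -0-> p4 -1-> p2 -1-> p3 -1-> p0 -1-> p3 -1-> p0 -0-> p2 -1-> p3 -1-> p0 -0-> p2 -1-> p3 -1-> p0 -1-> p3 -1-> p0 -0-> p2 -0-> p4 -0-> p3  → end p3, rejected
w5: Trace: p1 -0-> p4 -1-> p2 -1-> p3 -0-> p2 -0-> p4 -0-> p3 -0-> p2 -0-> p4 -0-> p3 -1-> p0 -1-> p3 -0-> p2 -0-> p4 -0-> p3 -0-> p2 -0-> p4 -1-> p2 -0-> p4 -1-> p2  → end p2, rejected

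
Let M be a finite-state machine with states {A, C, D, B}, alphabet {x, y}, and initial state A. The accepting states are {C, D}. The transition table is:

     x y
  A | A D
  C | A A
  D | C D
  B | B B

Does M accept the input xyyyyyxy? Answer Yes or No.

Trace: A -x-> A -y-> D -y-> D -y-> D -y-> D -y-> D -x-> C -y-> A
End state A is not accepting.

No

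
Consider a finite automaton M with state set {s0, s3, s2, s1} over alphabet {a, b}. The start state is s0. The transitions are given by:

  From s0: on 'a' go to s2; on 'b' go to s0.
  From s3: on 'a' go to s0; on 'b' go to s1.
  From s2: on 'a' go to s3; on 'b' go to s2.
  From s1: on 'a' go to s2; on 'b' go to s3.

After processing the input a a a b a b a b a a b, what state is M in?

s1

Trace: s0 -a-> s2 -a-> s3 -a-> s0 -b-> s0 -a-> s2 -b-> s2 -a-> s3 -b-> s1 -a-> s2 -a-> s3 -b-> s1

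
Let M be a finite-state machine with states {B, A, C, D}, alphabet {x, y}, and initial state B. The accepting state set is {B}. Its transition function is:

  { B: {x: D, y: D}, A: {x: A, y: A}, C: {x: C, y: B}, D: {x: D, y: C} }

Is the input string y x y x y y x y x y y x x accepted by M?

No

Trace: B -y-> D -x-> D -y-> C -x-> C -y-> B -y-> D -x-> D -y-> C -x-> C -y-> B -y-> D -x-> D -x-> D
End state D is not accepting.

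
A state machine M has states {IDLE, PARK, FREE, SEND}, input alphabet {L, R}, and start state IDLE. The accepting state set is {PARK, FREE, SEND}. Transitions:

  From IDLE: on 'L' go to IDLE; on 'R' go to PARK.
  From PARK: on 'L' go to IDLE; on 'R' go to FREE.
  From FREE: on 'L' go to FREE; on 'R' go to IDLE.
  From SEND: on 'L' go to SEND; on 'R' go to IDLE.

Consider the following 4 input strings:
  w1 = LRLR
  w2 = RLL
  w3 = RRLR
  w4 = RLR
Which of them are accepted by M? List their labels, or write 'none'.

w1: Trace: IDLE -L-> IDLE -R-> PARK -L-> IDLE -R-> PARK  → end PARK, accepted
w2: Trace: IDLE -R-> PARK -L-> IDLE -L-> IDLE  → end IDLE, rejected
w3: Trace: IDLE -R-> PARK -R-> FREE -L-> FREE -R-> IDLE  → end IDLE, rejected
w4: Trace: IDLE -R-> PARK -L-> IDLE -R-> PARK  → end PARK, accepted

w1, w4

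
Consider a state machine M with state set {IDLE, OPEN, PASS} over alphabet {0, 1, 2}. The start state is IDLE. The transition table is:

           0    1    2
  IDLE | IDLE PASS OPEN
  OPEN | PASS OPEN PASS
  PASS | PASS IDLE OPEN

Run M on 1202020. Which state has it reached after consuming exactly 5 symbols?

start at IDLE
read '1': IDLE → PASS
read '2': PASS → OPEN
read '0': OPEN → PASS
read '2': PASS → OPEN
read '0': OPEN → PASS
After 5 symbols: PASS.

PASS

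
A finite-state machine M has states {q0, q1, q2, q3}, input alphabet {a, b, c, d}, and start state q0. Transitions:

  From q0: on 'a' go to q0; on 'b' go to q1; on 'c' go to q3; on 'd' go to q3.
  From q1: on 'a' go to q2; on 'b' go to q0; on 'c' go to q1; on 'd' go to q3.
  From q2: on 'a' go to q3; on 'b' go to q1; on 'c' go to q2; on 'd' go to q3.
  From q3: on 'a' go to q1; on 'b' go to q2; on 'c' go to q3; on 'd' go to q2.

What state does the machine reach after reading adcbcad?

q2

start at q0
read 'a': q0 → q0
read 'd': q0 → q3
read 'c': q3 → q3
read 'b': q3 → q2
read 'c': q2 → q2
read 'a': q2 → q3
read 'd': q3 → q2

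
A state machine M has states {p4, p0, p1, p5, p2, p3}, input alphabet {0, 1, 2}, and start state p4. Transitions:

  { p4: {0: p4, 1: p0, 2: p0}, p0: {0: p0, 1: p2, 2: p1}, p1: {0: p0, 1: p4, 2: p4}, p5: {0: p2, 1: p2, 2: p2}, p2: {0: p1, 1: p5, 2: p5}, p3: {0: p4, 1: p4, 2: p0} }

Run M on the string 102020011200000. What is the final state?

start at p4
read '1': p4 → p0
read '0': p0 → p0
read '2': p0 → p1
read '0': p1 → p0
read '2': p0 → p1
read '0': p1 → p0
read '0': p0 → p0
read '1': p0 → p2
read '1': p2 → p5
read '2': p5 → p2
read '0': p2 → p1
read '0': p1 → p0
read '0': p0 → p0
read '0': p0 → p0
read '0': p0 → p0

p0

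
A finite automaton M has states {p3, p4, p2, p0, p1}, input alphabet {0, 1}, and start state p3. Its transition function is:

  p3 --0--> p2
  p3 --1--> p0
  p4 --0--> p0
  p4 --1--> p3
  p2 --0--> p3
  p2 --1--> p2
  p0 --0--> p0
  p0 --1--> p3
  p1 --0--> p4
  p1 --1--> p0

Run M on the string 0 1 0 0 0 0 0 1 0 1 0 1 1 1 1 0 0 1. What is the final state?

start at p3
read '0': p3 → p2
read '1': p2 → p2
read '0': p2 → p3
read '0': p3 → p2
read '0': p2 → p3
read '0': p3 → p2
read '0': p2 → p3
read '1': p3 → p0
read '0': p0 → p0
read '1': p0 → p3
read '0': p3 → p2
read '1': p2 → p2
read '1': p2 → p2
read '1': p2 → p2
read '1': p2 → p2
read '0': p2 → p3
read '0': p3 → p2
read '1': p2 → p2

p2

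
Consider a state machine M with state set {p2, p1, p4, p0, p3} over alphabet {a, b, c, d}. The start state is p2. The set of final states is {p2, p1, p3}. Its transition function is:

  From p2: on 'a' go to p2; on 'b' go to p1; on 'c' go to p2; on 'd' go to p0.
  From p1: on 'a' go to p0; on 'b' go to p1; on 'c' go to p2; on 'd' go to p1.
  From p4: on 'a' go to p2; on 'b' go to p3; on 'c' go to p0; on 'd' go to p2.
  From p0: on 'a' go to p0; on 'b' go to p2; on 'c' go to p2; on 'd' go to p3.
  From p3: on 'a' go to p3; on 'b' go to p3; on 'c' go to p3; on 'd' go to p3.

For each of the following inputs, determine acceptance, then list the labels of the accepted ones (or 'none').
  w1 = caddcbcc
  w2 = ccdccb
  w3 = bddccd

w1:
  start at p2
  read 'c': p2 → p2
  read 'a': p2 → p2
  read 'd': p2 → p0
  read 'd': p0 → p3
  read 'c': p3 → p3
  read 'b': p3 → p3
  read 'c': p3 → p3
  read 'c': p3 → p3
  end p3, accepted
w2:
  start at p2
  read 'c': p2 → p2
  read 'c': p2 → p2
  read 'd': p2 → p0
  read 'c': p0 → p2
  read 'c': p2 → p2
  read 'b': p2 → p1
  end p1, accepted
w3:
  start at p2
  read 'b': p2 → p1
  read 'd': p1 → p1
  read 'd': p1 → p1
  read 'c': p1 → p2
  read 'c': p2 → p2
  read 'd': p2 → p0
  end p0, rejected

w1, w2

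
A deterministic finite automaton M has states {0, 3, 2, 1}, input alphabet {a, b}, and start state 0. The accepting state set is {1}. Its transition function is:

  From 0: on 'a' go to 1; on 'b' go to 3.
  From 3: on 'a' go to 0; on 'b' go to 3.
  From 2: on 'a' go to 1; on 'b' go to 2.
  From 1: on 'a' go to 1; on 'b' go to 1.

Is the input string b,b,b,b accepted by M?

No

start at 0
read 'b': 0 → 3
read 'b': 3 → 3
read 'b': 3 → 3
read 'b': 3 → 3
End state 3 is not accepting.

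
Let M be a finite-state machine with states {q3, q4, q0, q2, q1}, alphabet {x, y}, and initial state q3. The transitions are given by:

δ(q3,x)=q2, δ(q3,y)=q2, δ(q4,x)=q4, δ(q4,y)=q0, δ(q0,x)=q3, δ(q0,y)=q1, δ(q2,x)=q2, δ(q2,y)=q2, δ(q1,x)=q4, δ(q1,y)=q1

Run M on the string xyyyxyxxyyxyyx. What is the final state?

q2

start at q3
read 'x': q3 → q2
read 'y': q2 → q2
read 'y': q2 → q2
read 'y': q2 → q2
read 'x': q2 → q2
read 'y': q2 → q2
read 'x': q2 → q2
read 'x': q2 → q2
read 'y': q2 → q2
read 'y': q2 → q2
read 'x': q2 → q2
read 'y': q2 → q2
read 'y': q2 → q2
read 'x': q2 → q2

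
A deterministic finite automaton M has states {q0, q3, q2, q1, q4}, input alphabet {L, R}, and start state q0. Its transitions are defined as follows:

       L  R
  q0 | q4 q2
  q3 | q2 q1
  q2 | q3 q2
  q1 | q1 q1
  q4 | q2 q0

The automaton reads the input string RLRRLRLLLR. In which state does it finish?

start at q0
read 'R': q0 → q2
read 'L': q2 → q3
read 'R': q3 → q1
read 'R': q1 → q1
read 'L': q1 → q1
read 'R': q1 → q1
read 'L': q1 → q1
read 'L': q1 → q1
read 'L': q1 → q1
read 'R': q1 → q1

q1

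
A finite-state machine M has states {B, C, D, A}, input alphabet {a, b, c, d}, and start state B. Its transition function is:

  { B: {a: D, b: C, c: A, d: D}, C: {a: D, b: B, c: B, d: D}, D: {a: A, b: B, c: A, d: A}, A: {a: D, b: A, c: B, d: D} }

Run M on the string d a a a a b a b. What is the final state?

Trace: B -d-> D -a-> A -a-> D -a-> A -a-> D -b-> B -a-> D -b-> B

B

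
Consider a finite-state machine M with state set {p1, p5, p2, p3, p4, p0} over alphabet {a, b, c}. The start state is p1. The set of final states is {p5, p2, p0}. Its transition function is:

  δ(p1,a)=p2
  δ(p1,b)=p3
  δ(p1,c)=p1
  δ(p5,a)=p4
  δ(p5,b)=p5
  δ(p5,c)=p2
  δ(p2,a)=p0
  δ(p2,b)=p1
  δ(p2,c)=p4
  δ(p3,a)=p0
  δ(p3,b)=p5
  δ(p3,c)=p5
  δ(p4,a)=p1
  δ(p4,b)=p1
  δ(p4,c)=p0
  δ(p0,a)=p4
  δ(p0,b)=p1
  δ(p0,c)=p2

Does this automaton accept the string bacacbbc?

start at p1
read 'b': p1 → p3
read 'a': p3 → p0
read 'c': p0 → p2
read 'a': p2 → p0
read 'c': p0 → p2
read 'b': p2 → p1
read 'b': p1 → p3
read 'c': p3 → p5
End state p5 is accepting.

Yes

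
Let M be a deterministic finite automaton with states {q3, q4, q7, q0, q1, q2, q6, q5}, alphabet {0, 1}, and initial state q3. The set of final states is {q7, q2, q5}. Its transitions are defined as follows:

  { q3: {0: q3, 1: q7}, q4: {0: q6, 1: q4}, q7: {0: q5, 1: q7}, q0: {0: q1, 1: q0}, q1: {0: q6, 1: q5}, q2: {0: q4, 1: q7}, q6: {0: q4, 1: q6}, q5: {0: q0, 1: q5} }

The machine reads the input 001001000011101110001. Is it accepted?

No

Trace: q3 -0-> q3 -0-> q3 -1-> q7 -0-> q5 -0-> q0 -1-> q0 -0-> q1 -0-> q6 -0-> q4 -0-> q6 -1-> q6 -1-> q6 -1-> q6 -0-> q4 -1-> q4 -1-> q4 -1-> q4 -0-> q6 -0-> q4 -0-> q6 -1-> q6
End state q6 is not accepting.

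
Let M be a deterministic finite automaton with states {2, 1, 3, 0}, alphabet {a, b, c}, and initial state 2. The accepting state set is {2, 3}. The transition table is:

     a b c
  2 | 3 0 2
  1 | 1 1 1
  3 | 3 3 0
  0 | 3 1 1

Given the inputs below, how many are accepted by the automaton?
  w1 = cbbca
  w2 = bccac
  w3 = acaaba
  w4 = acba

w1: Trace: 2 -c-> 2 -b-> 0 -b-> 1 -c-> 1 -a-> 1  → end 1, rejected
w2: Trace: 2 -b-> 0 -c-> 1 -c-> 1 -a-> 1 -c-> 1  → end 1, rejected
w3: Trace: 2 -a-> 3 -c-> 0 -a-> 3 -a-> 3 -b-> 3 -a-> 3  → end 3, accepted
w4: Trace: 2 -a-> 3 -c-> 0 -b-> 1 -a-> 1  → end 1, rejected

1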